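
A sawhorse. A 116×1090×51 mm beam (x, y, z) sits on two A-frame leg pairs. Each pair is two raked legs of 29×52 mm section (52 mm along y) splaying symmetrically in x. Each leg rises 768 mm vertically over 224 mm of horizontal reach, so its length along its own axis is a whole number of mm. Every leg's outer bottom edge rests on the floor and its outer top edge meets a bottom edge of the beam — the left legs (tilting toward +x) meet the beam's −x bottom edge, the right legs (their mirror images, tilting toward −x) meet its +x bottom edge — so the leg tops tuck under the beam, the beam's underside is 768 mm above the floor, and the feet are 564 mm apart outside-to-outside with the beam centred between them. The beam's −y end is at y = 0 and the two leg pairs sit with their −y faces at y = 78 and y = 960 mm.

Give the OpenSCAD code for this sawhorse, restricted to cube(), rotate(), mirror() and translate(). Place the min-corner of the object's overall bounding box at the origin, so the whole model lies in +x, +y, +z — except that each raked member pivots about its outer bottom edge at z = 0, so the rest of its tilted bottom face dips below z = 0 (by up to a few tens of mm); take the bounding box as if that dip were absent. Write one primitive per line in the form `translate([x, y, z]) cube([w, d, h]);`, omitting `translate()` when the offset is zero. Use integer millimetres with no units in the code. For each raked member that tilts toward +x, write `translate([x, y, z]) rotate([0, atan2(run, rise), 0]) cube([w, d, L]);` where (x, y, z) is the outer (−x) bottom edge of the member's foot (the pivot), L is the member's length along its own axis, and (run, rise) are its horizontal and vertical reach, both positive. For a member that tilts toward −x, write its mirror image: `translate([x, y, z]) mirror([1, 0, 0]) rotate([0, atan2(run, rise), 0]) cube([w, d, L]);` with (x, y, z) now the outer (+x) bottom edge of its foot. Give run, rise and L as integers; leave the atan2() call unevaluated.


translate([224, 0, 768]) cube([116, 1090, 51]);
translate([0, 78, 0]) rotate([0, atan2(224, 768), 0]) cube([29, 52, 800]);
translate([564, 78, 0]) mirror([1, 0, 0]) rotate([0, atan2(224, 768), 0]) cube([29, 52, 800]);
translate([0, 960, 0]) rotate([0, atan2(224, 768), 0]) cube([29, 52, 800]);
translate([564, 960, 0]) mirror([1, 0, 0]) rotate([0, atan2(224, 768), 0]) cube([29, 52, 800]);


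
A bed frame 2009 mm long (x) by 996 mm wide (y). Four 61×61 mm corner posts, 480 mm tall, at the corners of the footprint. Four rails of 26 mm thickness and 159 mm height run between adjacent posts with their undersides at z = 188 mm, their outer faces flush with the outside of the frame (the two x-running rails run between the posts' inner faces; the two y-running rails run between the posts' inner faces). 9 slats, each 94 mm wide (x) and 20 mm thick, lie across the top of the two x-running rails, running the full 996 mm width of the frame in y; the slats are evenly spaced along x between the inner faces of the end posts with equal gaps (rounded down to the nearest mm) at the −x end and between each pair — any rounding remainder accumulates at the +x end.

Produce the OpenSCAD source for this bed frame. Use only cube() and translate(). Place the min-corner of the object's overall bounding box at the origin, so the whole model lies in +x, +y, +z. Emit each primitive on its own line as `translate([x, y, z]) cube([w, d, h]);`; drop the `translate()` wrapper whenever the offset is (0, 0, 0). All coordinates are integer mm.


cube([61, 61, 480]);
translate([0, 935, 0]) cube([61, 61, 480]);
translate([1948, 0, 0]) cube([61, 61, 480]);
translate([1948, 935, 0]) cube([61, 61, 480]);
translate([61, 0, 188]) cube([1887, 26, 159]);
translate([61, 970, 188]) cube([1887, 26, 159]);
translate([0, 61, 188]) cube([26, 874, 159]);
translate([1983, 61, 188]) cube([26, 874, 159]);
translate([165, 0, 347]) cube([94, 996, 20]);
translate([363, 0, 347]) cube([94, 996, 20]);
translate([561, 0, 347]) cube([94, 996, 20]);
translate([759, 0, 347]) cube([94, 996, 20]);
translate([957, 0, 347]) cube([94, 996, 20]);
translate([1155, 0, 347]) cube([94, 996, 20]);
translate([1353, 0, 347]) cube([94, 996, 20]);
translate([1551, 0, 347]) cube([94, 996, 20]);
translate([1749, 0, 347]) cube([94, 996, 20]);


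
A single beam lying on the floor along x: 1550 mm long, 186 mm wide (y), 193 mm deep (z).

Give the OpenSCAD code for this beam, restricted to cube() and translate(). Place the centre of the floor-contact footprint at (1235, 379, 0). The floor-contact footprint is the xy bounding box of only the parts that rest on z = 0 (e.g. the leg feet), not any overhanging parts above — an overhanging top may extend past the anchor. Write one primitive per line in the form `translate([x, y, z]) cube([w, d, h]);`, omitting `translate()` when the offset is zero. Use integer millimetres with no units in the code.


translate([460, 286, 0]) cube([1550, 186, 193]);


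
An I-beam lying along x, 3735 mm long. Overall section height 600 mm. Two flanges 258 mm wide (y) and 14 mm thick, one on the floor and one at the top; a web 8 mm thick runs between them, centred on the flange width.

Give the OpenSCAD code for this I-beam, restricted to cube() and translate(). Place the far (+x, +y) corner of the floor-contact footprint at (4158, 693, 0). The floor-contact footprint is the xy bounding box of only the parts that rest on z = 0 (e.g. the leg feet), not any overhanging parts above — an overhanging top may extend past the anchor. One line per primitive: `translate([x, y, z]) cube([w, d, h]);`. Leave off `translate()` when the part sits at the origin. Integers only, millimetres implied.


translate([423, 435, 0]) cube([3735, 258, 14]);
translate([423, 560, 14]) cube([3735, 8, 572]);
translate([423, 435, 586]) cube([3735, 258, 14]);


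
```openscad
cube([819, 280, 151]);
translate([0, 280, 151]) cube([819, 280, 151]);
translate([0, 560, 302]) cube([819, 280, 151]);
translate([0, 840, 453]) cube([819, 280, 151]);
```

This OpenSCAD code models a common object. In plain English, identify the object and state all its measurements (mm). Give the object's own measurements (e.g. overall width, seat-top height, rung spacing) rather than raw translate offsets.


A straight staircase of 4 solid steps. Each step is 819 mm wide (x), 280 mm deep (y, the going) and 151 mm tall (the rise). The first step rests on the floor; each subsequent step sits one going further in +y and one rise higher in +z, directly behind and above the previous step with no overlap.


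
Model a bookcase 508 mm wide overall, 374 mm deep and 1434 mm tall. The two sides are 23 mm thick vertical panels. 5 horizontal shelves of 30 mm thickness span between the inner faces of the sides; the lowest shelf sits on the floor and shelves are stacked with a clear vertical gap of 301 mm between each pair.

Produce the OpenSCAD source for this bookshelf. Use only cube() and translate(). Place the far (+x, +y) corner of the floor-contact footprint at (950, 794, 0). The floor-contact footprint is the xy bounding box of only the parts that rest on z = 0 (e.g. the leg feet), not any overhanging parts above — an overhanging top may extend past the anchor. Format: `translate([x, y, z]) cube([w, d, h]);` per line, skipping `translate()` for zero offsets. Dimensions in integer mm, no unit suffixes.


translate([442, 420, 0]) cube([23, 374, 1434]);
translate([927, 420, 0]) cube([23, 374, 1434]);
translate([465, 420, 0]) cube([462, 374, 30]);
translate([465, 420, 331]) cube([462, 374, 30]);
translate([465, 420, 662]) cube([462, 374, 30]);
translate([465, 420, 993]) cube([462, 374, 30]);
translate([465, 420, 1324]) cube([462, 374, 30]);


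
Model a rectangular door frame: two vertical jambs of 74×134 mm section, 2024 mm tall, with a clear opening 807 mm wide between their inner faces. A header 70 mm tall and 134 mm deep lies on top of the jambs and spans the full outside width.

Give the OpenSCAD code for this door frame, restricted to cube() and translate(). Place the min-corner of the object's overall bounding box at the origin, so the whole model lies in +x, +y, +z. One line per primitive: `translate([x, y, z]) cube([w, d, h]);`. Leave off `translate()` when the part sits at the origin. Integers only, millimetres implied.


cube([74, 134, 2024]);
translate([881, 0, 0]) cube([74, 134, 2024]);
translate([0, 0, 2024]) cube([955, 134, 70]);


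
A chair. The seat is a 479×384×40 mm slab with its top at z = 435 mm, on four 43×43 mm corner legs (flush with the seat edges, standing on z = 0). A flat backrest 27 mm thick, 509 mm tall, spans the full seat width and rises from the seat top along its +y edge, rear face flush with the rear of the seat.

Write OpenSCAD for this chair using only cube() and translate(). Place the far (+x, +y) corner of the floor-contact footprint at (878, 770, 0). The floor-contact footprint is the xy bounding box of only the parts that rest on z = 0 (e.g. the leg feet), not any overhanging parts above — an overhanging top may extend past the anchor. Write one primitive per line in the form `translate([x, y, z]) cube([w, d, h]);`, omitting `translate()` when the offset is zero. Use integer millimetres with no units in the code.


translate([399, 386, 395]) cube([479, 384, 40]);
translate([399, 386, 0]) cube([43, 43, 395]);
translate([835, 386, 0]) cube([43, 43, 395]);
translate([399, 727, 0]) cube([43, 43, 395]);
translate([835, 727, 0]) cube([43, 43, 395]);
translate([399, 743, 435]) cube([479, 27, 509]);


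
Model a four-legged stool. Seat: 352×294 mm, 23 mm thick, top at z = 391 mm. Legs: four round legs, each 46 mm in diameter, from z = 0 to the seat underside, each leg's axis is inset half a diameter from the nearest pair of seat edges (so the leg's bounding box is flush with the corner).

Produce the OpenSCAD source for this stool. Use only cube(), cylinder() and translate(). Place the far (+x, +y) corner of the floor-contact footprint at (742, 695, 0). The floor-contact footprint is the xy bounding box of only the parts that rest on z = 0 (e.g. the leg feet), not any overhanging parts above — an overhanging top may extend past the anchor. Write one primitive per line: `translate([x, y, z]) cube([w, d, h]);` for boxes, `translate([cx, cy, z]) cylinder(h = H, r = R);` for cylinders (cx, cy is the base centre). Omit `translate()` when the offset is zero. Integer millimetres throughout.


translate([390, 401, 368]) cube([352, 294, 23]);
translate([413, 424, 0]) cylinder(h = 368, r = 23);
translate([719, 424, 0]) cylinder(h = 368, r = 23);
translate([413, 672, 0]) cylinder(h = 368, r = 23);
translate([719, 672, 0]) cylinder(h = 368, r = 23);


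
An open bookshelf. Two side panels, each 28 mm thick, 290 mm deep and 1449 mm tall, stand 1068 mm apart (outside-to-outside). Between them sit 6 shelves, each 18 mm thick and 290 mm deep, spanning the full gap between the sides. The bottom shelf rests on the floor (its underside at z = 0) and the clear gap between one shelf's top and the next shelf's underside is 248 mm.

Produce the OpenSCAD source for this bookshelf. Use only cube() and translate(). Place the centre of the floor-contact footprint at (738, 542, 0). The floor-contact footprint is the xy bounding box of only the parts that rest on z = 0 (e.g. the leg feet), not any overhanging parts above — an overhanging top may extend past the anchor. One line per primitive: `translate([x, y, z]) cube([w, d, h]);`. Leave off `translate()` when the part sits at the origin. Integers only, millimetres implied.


translate([204, 397, 0]) cube([28, 290, 1449]);
translate([1244, 397, 0]) cube([28, 290, 1449]);
translate([232, 397, 0]) cube([1012, 290, 18]);
translate([232, 397, 266]) cube([1012, 290, 18]);
translate([232, 397, 532]) cube([1012, 290, 18]);
translate([232, 397, 798]) cube([1012, 290, 18]);
translate([232, 397, 1064]) cube([1012, 290, 18]);
translate([232, 397, 1330]) cube([1012, 290, 18]);


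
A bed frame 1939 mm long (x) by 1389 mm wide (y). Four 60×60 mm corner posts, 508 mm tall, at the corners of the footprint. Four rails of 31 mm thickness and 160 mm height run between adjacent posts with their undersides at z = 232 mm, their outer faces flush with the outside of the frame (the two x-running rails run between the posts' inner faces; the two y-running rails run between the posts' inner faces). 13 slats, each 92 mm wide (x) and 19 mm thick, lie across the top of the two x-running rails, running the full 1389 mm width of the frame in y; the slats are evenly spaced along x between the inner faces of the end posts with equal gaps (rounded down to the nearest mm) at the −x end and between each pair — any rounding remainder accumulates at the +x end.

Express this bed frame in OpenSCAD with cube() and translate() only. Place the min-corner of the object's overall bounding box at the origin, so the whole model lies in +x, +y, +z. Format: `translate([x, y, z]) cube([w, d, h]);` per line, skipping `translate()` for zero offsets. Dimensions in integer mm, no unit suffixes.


// slat z = rail_z + rail_h = 232 + 160 = 392
// slat gap = ⌊(1819 − 13·92) / 14⌋ = 44
cube([60, 60, 508]);
translate([0, 1329, 0]) cube([60, 60, 508]);
translate([1879, 0, 0]) cube([60, 60, 508]);
translate([1879, 1329, 0]) cube([60, 60, 508]);
translate([60, 0, 232]) cube([1819, 31, 160]);
translate([60, 1358, 232]) cube([1819, 31, 160]);
translate([0, 60, 232]) cube([31, 1269, 160]);
translate([1908, 60, 232]) cube([31, 1269, 160]);
translate([104, 0, 392]) cube([92, 1389, 19]);
translate([240, 0, 392]) cube([92, 1389, 19]);
translate([376, 0, 392]) cube([92, 1389, 19]);
translate([512, 0, 392]) cube([92, 1389, 19]);
translate([648, 0, 392]) cube([92, 1389, 19]);
translate([784, 0, 392]) cube([92, 1389, 19]);
translate([920, 0, 392]) cube([92, 1389, 19]);
translate([1056, 0, 392]) cube([92, 1389, 19]);
translate([1192, 0, 392]) cube([92, 1389, 19]);
translate([1328, 0, 392]) cube([92, 1389, 19]);
translate([1464, 0, 392]) cube([92, 1389, 19]);
translate([1600, 0, 392]) cube([92, 1389, 19]);
translate([1736, 0, 392]) cube([92, 1389, 19]);


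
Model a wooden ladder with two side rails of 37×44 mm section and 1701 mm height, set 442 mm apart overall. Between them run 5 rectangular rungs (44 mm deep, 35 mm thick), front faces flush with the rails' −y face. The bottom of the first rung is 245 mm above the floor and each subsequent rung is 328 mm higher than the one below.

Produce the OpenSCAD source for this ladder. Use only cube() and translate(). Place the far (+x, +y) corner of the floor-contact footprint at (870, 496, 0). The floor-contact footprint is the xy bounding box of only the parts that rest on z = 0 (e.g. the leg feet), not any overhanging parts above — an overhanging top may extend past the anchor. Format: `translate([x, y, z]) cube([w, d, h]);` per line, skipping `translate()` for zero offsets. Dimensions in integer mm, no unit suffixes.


translate([428, 452, 0]) cube([37, 44, 1701]);
translate([833, 452, 0]) cube([37, 44, 1701]);
translate([465, 452, 245]) cube([368, 44, 35]);
translate([465, 452, 573]) cube([368, 44, 35]);
translate([465, 452, 901]) cube([368, 44, 35]);
translate([465, 452, 1229]) cube([368, 44, 35]);
translate([465, 452, 1557]) cube([368, 44, 35]);


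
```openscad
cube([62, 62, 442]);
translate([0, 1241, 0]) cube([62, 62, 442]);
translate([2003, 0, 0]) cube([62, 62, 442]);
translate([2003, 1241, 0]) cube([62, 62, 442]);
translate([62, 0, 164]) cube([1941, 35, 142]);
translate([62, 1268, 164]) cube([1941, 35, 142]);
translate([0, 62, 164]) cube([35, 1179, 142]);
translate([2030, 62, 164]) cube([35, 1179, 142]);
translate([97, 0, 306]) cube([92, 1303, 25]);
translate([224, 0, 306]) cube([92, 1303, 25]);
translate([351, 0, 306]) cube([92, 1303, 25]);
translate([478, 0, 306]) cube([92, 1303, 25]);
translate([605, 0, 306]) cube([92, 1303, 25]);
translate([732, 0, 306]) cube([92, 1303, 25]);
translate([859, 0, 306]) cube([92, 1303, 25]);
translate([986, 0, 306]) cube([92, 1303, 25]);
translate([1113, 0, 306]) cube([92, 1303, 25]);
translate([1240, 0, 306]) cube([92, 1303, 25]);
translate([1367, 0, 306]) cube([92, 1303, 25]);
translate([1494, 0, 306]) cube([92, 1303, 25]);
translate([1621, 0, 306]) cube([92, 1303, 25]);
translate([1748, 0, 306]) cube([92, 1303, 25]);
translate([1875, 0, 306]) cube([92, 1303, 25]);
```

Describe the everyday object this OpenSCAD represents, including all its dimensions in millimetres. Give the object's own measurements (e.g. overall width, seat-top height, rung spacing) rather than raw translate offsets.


A bed frame 2065 mm long (x) by 1303 mm wide (y). Four 62×62 mm corner posts, 442 mm tall, at the corners of the footprint. Four rails of 35 mm thickness and 142 mm height run between adjacent posts with their undersides at z = 164 mm, their outer faces flush with the outside of the frame (the two x-running rails run between the posts' inner faces; the two y-running rails run between the posts' inner faces). 15 slats, each 92 mm wide (x) and 25 mm thick, lie across the top of the two x-running rails, running the full 1303 mm width of the frame in y; along x they sit between the end posts with a 35 mm gap after the −x posts and between neighbouring slats, leaving 36 mm before the +x posts.


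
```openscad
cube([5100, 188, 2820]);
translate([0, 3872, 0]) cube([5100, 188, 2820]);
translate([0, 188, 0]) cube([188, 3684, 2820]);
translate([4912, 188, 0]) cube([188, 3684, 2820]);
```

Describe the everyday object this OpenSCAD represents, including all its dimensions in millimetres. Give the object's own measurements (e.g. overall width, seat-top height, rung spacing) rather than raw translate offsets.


The wall frame of a small rectangular building: four walls, each 2820 mm tall and 188 mm thick, enclosing a footprint 5100 mm (x) by 4060 mm (y) outside-to-outside, with no floor or roof. The front and back walls (the −y and +y sides) span the full width; the two side walls fit between them.


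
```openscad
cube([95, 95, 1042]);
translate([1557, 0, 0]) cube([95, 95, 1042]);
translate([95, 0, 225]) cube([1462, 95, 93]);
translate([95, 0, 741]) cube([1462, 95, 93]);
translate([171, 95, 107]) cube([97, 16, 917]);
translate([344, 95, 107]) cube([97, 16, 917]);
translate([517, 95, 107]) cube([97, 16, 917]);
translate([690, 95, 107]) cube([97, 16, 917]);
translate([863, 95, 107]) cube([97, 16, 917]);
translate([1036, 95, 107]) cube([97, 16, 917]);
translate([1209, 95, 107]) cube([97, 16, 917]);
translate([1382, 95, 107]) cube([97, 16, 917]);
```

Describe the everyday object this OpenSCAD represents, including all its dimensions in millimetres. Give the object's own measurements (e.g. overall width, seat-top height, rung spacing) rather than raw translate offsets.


A fence section. Two 95×95 mm posts, 1042 mm tall, stand on the floor with a clear span of 1462 mm between their inner faces. Two horizontal rails of 95×93 mm section span the gap between the posts with their undersides at z = 225 mm and z = 741 mm, flush with the posts' −y face. 8 pickets, each 97 mm wide, 16 mm thick and 917 mm tall, are fixed to the +y face of the rails with their bottoms at z = 107 mm, spaced across the span with a 76 mm gap after the −x post and between neighbouring pickets, with 78 mm left before the +x post.


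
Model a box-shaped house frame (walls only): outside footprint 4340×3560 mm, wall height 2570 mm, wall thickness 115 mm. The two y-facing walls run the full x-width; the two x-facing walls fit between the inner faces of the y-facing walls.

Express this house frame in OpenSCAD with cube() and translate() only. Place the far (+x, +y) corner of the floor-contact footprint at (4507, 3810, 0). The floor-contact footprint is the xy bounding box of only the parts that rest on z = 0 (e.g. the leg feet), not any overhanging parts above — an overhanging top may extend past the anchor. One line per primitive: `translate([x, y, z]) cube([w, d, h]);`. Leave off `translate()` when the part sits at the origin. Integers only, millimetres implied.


translate([167, 250, 0]) cube([4340, 115, 2570]);
translate([167, 3695, 0]) cube([4340, 115, 2570]);
translate([167, 365, 0]) cube([115, 3330, 2570]);
translate([4392, 365, 0]) cube([115, 3330, 2570]);


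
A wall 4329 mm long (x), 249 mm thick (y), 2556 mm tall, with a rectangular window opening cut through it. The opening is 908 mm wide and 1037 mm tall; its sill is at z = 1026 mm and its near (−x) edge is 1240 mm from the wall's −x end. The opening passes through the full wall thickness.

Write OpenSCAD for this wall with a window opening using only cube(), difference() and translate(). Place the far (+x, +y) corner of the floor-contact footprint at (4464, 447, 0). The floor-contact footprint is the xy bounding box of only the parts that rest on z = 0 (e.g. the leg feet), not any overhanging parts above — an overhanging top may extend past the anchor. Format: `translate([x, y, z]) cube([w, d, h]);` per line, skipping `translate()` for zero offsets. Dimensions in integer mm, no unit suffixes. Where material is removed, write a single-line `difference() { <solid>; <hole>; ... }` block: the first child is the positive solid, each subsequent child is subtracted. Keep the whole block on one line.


difference() { translate([135, 198, 0]) cube([4329, 249, 2556]); translate([1375, 198, 1026]) cube([908, 249, 1037]); }


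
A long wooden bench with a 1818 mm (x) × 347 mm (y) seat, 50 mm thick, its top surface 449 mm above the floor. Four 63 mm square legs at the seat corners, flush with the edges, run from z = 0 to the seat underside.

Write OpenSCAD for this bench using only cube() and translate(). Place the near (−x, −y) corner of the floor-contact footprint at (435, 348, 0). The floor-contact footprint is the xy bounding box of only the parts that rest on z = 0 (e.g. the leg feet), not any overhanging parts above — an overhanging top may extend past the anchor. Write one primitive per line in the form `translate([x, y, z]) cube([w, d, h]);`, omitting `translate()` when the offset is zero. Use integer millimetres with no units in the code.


translate([435, 348, 399]) cube([1818, 347, 50]);
translate([435, 348, 0]) cube([63, 63, 399]);
translate([435, 632, 0]) cube([63, 63, 399]);
translate([2190, 348, 0]) cube([63, 63, 399]);
translate([2190, 632, 0]) cube([63, 63, 399]);


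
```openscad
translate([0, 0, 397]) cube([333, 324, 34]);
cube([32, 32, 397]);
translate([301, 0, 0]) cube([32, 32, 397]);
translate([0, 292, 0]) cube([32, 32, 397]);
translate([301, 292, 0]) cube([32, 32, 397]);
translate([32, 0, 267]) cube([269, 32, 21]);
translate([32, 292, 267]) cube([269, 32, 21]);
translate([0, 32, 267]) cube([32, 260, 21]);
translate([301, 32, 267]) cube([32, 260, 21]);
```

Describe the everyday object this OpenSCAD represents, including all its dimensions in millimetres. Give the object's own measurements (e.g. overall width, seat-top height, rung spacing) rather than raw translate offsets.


A four-legged stool. The seat is a 333×324×34 mm slab whose top surface is at z = 431 mm; four square legs, each 32×32 mm in cross-section, run from the floor (z = 0) to the underside of the seat, each flush with a corner of the seat. Four stretchers, 32 mm wide and 21 mm tall, connect adjacent legs with their undersides at z = 267 mm, each running between the inner faces of the legs it joins and aligned with the legs' outer faces on the other axis.


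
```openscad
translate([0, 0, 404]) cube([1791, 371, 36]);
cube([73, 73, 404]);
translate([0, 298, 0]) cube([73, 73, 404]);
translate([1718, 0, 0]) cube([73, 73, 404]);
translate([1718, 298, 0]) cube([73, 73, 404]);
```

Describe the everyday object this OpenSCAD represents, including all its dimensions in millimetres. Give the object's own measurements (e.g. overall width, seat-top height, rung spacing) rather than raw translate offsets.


A bench: a 1791×371 mm seat slab, 36 mm thick, top at z = 440 mm, on four 73×73 mm square legs flush with the seat corners and standing on z = 0.


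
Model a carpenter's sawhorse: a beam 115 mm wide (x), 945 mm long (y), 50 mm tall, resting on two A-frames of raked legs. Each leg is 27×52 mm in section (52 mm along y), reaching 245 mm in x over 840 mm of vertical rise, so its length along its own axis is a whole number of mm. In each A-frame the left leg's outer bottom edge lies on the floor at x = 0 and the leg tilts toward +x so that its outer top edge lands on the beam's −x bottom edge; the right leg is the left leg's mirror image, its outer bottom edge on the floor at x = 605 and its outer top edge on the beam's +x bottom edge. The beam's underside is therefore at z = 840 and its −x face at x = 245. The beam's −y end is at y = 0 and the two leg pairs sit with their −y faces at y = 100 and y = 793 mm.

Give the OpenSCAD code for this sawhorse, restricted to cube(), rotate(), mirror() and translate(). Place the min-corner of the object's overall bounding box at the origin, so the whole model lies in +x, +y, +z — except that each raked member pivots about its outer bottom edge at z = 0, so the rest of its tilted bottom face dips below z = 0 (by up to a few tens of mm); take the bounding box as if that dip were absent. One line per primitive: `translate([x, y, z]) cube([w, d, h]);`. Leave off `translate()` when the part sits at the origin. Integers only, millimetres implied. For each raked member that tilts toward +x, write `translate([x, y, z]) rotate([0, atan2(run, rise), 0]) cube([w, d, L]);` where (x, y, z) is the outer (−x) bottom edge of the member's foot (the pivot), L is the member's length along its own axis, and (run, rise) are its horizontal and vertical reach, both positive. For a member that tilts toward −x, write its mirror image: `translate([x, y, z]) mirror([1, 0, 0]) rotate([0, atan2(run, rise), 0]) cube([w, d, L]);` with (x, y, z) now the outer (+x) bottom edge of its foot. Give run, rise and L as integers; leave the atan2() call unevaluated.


translate([245, 0, 840]) cube([115, 945, 50]);
translate([0, 100, 0]) rotate([0, atan2(245, 840), 0]) cube([27, 52, 875]);
translate([605, 100, 0]) mirror([1, 0, 0]) rotate([0, atan2(245, 840), 0]) cube([27, 52, 875]);
translate([0, 793, 0]) rotate([0, atan2(245, 840), 0]) cube([27, 52, 875]);
translate([605, 793, 0]) mirror([1, 0, 0]) rotate([0, atan2(245, 840), 0]) cube([27, 52, 875]);


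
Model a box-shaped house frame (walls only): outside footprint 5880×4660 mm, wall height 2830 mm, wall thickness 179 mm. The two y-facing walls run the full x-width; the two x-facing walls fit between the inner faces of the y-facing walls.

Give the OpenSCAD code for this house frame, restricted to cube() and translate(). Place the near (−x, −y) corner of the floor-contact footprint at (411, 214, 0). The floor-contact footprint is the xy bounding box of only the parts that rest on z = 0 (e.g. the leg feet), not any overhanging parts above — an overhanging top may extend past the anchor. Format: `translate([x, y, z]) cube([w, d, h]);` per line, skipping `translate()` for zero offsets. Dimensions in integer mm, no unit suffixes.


translate([411, 214, 0]) cube([5880, 179, 2830]);
translate([411, 4695, 0]) cube([5880, 179, 2830]);
translate([411, 393, 0]) cube([179, 4302, 2830]);
translate([6112, 393, 0]) cube([179, 4302, 2830]);


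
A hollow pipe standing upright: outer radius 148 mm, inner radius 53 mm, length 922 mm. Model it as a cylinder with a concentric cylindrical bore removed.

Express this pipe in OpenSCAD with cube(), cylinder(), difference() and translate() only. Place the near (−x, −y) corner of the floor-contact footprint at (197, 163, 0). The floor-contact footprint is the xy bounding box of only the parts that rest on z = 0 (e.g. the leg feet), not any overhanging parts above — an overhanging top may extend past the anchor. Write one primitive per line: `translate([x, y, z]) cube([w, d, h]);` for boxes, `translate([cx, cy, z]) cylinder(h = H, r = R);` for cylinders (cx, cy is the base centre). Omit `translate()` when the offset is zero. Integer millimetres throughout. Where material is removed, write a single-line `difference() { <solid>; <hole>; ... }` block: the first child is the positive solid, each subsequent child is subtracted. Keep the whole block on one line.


difference() { translate([345, 311, 0]) cylinder(h = 922, r = 148); translate([345, 311, 0]) cylinder(h = 922, r = 53); }


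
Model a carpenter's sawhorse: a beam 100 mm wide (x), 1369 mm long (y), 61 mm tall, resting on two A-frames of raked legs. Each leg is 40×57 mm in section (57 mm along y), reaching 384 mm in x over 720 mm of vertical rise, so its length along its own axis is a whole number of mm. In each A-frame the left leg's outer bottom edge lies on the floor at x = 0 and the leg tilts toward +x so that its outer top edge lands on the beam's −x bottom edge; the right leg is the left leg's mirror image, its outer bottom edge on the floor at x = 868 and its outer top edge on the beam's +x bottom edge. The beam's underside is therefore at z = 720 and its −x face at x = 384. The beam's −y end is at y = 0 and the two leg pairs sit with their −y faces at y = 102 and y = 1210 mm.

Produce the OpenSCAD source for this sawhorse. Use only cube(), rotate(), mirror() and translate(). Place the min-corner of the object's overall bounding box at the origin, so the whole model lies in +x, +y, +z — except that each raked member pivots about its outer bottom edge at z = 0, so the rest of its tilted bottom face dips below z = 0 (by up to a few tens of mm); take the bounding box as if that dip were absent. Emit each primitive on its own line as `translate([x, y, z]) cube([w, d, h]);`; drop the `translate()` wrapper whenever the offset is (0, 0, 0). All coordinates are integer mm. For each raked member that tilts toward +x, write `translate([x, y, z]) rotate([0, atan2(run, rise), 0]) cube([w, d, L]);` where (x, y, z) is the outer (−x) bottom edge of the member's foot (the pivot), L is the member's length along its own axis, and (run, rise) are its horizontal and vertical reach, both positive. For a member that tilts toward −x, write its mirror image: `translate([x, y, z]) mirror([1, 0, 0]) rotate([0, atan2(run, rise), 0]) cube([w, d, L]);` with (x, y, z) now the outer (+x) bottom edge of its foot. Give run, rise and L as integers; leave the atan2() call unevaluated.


// leg length = √(384² + 720²) = 816
// right-leg outer foot x = 2·384 + 100 = 868
// beam min-corner = (384, 0, 720)
translate([384, 0, 720]) cube([100, 1369, 61]);
translate([0, 102, 0]) rotate([0, atan2(384, 720), 0]) cube([40, 57, 816]);
translate([868, 102, 0]) mirror([1, 0, 0]) rotate([0, atan2(384, 720), 0]) cube([40, 57, 816]);
translate([0, 1210, 0]) rotate([0, atan2(384, 720), 0]) cube([40, 57, 816]);
translate([868, 1210, 0]) mirror([1, 0, 0]) rotate([0, atan2(384, 720), 0]) cube([40, 57, 816]);


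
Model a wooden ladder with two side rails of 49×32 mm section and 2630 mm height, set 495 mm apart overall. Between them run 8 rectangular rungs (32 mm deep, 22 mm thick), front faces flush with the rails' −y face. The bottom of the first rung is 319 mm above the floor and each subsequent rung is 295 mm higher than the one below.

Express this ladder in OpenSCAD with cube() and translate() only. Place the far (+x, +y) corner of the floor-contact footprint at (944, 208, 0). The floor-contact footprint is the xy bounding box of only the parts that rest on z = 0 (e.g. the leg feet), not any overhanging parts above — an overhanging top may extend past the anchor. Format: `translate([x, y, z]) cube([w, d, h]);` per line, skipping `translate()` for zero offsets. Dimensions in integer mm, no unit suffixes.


// rung span = 495 - 2*49 = 397
// rung[k] z = 319 + k*295
translate([449, 176, 0]) cube([49, 32, 2630]);
translate([895, 176, 0]) cube([49, 32, 2630]);
translate([498, 176, 319]) cube([397, 32, 22]);
translate([498, 176, 614]) cube([397, 32, 22]);
translate([498, 176, 909]) cube([397, 32, 22]);
translate([498, 176, 1204]) cube([397, 32, 22]);
translate([498, 176, 1499]) cube([397, 32, 22]);
translate([498, 176, 1794]) cube([397, 32, 22]);
translate([498, 176, 2089]) cube([397, 32, 22]);
translate([498, 176, 2384]) cube([397, 32, 22]);


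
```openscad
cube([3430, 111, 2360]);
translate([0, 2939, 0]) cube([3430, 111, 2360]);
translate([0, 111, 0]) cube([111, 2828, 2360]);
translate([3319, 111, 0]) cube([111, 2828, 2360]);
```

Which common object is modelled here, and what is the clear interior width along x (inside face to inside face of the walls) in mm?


A house (or room) frame. The interior width is 3208 mm.

Four 2360 mm walls enclosing a rectangle with no floor or roof — a room or house frame. Outside width is 3430 mm and wall thickness is 111 mm, so the interior width is 3430 − 2 × 111 = 3208 mm.


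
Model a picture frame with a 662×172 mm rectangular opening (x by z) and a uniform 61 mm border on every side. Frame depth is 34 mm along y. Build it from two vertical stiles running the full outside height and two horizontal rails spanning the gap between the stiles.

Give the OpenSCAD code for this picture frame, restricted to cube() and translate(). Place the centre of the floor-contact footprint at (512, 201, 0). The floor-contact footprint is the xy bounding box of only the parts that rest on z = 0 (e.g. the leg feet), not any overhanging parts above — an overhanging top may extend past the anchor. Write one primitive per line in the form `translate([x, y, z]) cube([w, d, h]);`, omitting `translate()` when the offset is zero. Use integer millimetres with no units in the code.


translate([120, 184, 0]) cube([61, 34, 294]);
translate([843, 184, 0]) cube([61, 34, 294]);
translate([181, 184, 0]) cube([662, 34, 61]);
translate([181, 184, 233]) cube([662, 34, 61]);


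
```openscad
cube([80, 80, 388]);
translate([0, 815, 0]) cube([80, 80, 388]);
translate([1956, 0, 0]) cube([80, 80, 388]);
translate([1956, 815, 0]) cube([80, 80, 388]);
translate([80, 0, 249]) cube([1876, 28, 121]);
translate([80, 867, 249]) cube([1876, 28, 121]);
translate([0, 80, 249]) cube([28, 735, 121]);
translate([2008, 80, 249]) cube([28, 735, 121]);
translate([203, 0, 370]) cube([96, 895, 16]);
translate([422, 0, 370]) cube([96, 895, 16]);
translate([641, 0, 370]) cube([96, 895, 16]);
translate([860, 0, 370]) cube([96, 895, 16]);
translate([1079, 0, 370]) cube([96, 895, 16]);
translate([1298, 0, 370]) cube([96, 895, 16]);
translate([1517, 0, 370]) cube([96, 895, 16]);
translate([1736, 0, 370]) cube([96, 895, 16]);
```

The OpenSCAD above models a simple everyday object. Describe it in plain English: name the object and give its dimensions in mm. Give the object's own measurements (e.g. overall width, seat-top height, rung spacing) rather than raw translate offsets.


A bed frame 2036 mm long (x) by 895 mm wide (y). Four 80×80 mm corner posts, 388 mm tall, at the corners of the footprint. Four rails of 28 mm thickness and 121 mm height run between adjacent posts with their undersides at z = 249 mm, their outer faces flush with the outside of the frame (the two x-running rails run between the posts' inner faces; the two y-running rails run between the posts' inner faces). 8 slats, each 96 mm wide (x) and 16 mm thick, lie across the top of the two x-running rails, running the full 895 mm width of the frame in y; along x they sit between the end posts with a 123 mm gap after the −x posts and between neighbouring slats, leaving 124 mm before the +x posts.


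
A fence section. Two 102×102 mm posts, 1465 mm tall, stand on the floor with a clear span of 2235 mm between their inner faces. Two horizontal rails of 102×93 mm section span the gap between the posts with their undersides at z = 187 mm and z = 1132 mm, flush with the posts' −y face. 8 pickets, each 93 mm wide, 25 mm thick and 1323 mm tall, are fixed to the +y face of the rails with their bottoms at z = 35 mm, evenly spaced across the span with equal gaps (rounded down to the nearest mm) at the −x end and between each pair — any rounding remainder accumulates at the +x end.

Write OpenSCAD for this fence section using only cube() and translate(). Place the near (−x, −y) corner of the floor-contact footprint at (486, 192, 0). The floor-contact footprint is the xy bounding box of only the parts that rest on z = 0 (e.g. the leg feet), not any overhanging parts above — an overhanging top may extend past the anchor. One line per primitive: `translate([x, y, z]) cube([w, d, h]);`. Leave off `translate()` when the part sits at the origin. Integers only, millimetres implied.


translate([486, 192, 0]) cube([102, 102, 1465]);
translate([2823, 192, 0]) cube([102, 102, 1465]);
translate([588, 192, 187]) cube([2235, 102, 93]);
translate([588, 192, 1132]) cube([2235, 102, 93]);
translate([753, 294, 35]) cube([93, 25, 1323]);
translate([1011, 294, 35]) cube([93, 25, 1323]);
translate([1269, 294, 35]) cube([93, 25, 1323]);
translate([1527, 294, 35]) cube([93, 25, 1323]);
translate([1785, 294, 35]) cube([93, 25, 1323]);
translate([2043, 294, 35]) cube([93, 25, 1323]);
translate([2301, 294, 35]) cube([93, 25, 1323]);
translate([2559, 294, 35]) cube([93, 25, 1323]);


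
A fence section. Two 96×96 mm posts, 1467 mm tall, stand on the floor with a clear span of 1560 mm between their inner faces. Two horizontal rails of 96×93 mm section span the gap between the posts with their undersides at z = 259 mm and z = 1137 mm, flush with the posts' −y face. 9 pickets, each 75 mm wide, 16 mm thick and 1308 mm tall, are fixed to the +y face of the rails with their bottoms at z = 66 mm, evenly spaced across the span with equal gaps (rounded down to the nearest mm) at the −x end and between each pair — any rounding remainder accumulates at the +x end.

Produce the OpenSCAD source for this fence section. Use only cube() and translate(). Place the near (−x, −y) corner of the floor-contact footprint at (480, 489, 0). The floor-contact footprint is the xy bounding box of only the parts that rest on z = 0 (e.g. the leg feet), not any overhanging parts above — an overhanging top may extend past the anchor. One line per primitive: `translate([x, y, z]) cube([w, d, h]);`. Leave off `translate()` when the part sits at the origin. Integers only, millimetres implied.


translate([480, 489, 0]) cube([96, 96, 1467]);
translate([2136, 489, 0]) cube([96, 96, 1467]);
translate([576, 489, 259]) cube([1560, 96, 93]);
translate([576, 489, 1137]) cube([1560, 96, 93]);
translate([664, 585, 66]) cube([75, 16, 1308]);
translate([827, 585, 66]) cube([75, 16, 1308]);
translate([990, 585, 66]) cube([75, 16, 1308]);
translate([1153, 585, 66]) cube([75, 16, 1308]);
translate([1316, 585, 66]) cube([75, 16, 1308]);
translate([1479, 585, 66]) cube([75, 16, 1308]);
translate([1642, 585, 66]) cube([75, 16, 1308]);
translate([1805, 585, 66]) cube([75, 16, 1308]);
translate([1968, 585, 66]) cube([75, 16, 1308]);


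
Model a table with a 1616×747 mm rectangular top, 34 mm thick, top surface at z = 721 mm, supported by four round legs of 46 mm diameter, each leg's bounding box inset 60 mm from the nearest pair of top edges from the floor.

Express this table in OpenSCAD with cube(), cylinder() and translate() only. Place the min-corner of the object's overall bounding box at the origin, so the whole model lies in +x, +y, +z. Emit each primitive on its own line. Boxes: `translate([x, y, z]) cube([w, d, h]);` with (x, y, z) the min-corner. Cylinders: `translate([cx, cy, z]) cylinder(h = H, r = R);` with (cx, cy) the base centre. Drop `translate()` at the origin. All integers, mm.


// leg_h = 721 - 34 = 687
translate([0, 0, 687]) cube([1616, 747, 34]);
translate([83, 83, 0]) cylinder(h = 687, r = 23);
translate([1533, 83, 0]) cylinder(h = 687, r = 23);
translate([83, 664, 0]) cylinder(h = 687, r = 23);
translate([1533, 664, 0]) cylinder(h = 687, r = 23);


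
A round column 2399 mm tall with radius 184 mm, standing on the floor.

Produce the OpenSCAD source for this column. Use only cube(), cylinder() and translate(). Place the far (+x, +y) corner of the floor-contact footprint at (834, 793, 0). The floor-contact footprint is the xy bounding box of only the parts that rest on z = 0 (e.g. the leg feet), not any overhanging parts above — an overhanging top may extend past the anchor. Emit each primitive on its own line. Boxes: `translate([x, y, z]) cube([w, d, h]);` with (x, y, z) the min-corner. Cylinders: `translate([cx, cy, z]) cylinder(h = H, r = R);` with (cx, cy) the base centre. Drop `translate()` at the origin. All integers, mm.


translate([650, 609, 0]) cylinder(h = 2399, r = 184);
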